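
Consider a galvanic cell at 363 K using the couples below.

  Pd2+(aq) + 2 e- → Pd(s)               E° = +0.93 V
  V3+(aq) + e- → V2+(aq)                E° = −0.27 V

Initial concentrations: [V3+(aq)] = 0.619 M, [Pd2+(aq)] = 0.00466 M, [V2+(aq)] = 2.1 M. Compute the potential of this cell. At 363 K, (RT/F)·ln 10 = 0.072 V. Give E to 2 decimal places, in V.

Since E°(Pd²⁺/Pd) > E°(V³⁺/V²⁺), Pd²⁺/Pd serves as the cathode.
E°cell = E°cat − E°an = +0.93 − (−0.27) = +1.20 V; n = 2.
Balancing gives Pd2+(aq) + 2 V2+(aq) → Pd(s) + 2 V3+(aq); hence Q = [V3+(aq)]^2 / ([Pd2+(aq)]·[V2+(aq)]^2) = 18.6 (log Q = 1.271).
By the Nernst equation, E = +1.20 − (0.072/2)·(1.271) = +1.15 V.

+1.15 V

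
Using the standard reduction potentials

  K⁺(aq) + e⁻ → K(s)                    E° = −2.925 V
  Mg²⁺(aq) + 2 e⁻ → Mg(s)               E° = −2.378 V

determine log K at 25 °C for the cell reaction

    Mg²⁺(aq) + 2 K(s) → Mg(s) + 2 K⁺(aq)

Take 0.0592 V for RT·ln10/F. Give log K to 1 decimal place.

The Mg²⁺/Mg couple is reduced (cathode); E°cell = −2.378 − (−2.925) = +0.547 V with n = 2.
At equilibrium E = 0, so log K = nE°cell / 0.0592 = (2)(+0.547) / 0.0592 = 18.5.

log K = 18.5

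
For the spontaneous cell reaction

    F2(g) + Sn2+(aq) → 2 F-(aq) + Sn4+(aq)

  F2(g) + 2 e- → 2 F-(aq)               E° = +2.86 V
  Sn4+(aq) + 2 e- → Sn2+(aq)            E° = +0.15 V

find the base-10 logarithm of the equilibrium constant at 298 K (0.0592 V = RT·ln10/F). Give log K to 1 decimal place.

The F₂/F⁻ couple is reduced (cathode); E°cell = +2.86 − (+0.15) = +2.71 V with n = 2.
At equilibrium E = 0, so log K = nE°cell / 0.0592 = (2)(+2.71) / 0.0592 = 91.6.

log K = 91.6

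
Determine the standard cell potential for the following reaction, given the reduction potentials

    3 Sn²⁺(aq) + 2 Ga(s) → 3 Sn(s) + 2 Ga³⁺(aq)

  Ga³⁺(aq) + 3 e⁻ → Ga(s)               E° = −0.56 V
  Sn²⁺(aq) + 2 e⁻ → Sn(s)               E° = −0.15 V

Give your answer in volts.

+0.41 V

In the reaction as written, Sn²⁺(aq) is reduced (cathode) and Ga³⁺(aq) is produced by oxidation at the anode.
E°cell = E°(cathode) − E°(anode) = −0.15 − (−0.56) = +0.41 V.
The positive value indicates the reaction is spontaneous as written.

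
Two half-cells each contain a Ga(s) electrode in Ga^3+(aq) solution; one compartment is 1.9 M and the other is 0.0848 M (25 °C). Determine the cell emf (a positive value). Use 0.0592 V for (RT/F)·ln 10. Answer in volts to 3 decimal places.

0.027 V

For a concentration cell E°cell = 0, since both electrodes use the same couple.
The compartment with the higher Ga^3+(aq) concentration (1.9 M) acts as the cathode; ions are reduced there and produced at the dilute (0.0848 M) anode.
With n = 3, Ecell = −(0.0592/3)·log([dilute]/[conc]) = −(0.0592/3)·log(0.0848/1.9) = +0.027 V.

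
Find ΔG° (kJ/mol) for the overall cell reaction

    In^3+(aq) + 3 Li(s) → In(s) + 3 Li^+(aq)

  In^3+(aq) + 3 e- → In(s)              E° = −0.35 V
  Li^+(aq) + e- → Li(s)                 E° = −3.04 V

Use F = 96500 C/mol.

In the reaction as written In^3+(aq) is reduced, so the In³⁺/In couple is the cathode and Li⁺/Li is the anode.
E°cell = −0.35 − (−3.04) = +2.69 V; balancing electrons gives n = 3.
ΔG° = −nFE°cell = −(3)(96500)(+2.69) J/mol = −779 kJ/mol.

−779 kJ/mol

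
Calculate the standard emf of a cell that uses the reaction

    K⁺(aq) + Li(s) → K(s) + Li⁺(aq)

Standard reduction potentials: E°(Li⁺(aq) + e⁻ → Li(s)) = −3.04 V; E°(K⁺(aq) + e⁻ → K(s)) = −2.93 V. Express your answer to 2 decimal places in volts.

+0.11 V

In the reaction as written, K⁺(aq) is reduced (cathode) and Li⁺(aq) is produced by oxidation at the anode.
E°cell = E°(cathode) − E°(anode) = −2.93 − (−3.04) = +0.11 V.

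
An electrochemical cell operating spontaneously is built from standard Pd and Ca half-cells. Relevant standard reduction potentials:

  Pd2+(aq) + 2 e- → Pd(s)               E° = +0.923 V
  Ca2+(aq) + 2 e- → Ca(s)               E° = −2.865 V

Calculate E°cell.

+3.788 V

Of the two couples in this cell, the one with the more positive reduction potential is reduced at the cathode: here that is Pd²⁺/Pd (+0.923 V); Ca²⁺/Ca (−2.865 V) is the anode.
E°cell = E°(cathode) − E°(anode) = +0.923 − (−2.865) = +3.788 V.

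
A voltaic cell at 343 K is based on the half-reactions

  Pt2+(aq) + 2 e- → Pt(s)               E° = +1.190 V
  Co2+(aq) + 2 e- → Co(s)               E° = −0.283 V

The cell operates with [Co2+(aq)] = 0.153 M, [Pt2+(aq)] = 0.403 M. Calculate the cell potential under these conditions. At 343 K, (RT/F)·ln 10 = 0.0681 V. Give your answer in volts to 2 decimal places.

+1.49 V

Since E°(Pt²⁺/Pt) > E°(Co²⁺/Co), Pt²⁺/Pt serves as the cathode.
E°cell = E°cat − E°an = +1.190 − (−0.283) = +1.473 V; n = 2.
Balancing gives Pt2+(aq) + Co(s) → Pt(s) + Co2+(aq); hence Q = [Co2+(aq)] / [Pt2+(aq)] = 0.38 (log Q = −0.421).
Applying E = E° − (RT ln10/nF)·log Q gives +1.473 − (0.0681/2)(−0.421) = +1.49 V.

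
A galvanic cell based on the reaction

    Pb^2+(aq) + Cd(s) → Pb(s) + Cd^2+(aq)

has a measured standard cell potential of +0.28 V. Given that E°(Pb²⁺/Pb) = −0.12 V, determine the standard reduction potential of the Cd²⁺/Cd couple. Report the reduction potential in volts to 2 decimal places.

−0.40 V

In the reaction as written the Pb²⁺/Pb couple is reduced (cathode) and Cd²⁺/Cd is oxidized (anode), so E°cell = E°(Pb²⁺/Pb) − E°(Cd²⁺/Cd).
E°(Cd²⁺/Cd) = E°(cathode) − E°cell = −0.12 − (+0.28) = −0.40 V.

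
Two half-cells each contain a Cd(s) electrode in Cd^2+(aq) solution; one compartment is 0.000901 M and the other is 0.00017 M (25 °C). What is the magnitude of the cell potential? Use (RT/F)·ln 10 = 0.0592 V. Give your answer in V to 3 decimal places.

For a concentration cell E°cell = 0, since both electrodes use the same couple.
The compartment with the higher Cd^2+(aq) concentration (0.000901 M) acts as the cathode; ions are reduced there and produced at the dilute (0.00017 M) anode.
With n = 2, Ecell = −(0.0592/2)·log([dilute]/[conc]) = −(0.0592/2)·log(0.00017/0.000901) = +0.021 V.

0.021 V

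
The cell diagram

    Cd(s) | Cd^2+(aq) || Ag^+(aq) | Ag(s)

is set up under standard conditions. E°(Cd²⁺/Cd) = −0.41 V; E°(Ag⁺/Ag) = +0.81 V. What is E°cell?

By convention the left-hand electrode in cell notation is the anode (oxidation) and the right-hand electrode is the cathode (reduction).
E°cell = E°(right) − E°(left) = +0.81 − (−0.41) = +1.22 V.

+1.22 V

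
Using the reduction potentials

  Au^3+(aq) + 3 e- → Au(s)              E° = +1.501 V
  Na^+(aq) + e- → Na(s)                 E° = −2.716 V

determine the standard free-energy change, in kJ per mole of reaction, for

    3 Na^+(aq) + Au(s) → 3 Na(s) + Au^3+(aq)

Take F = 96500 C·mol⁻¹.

In the reaction as written Na^+(aq) is reduced, so the Na⁺/Na couple is the cathode and Au³⁺/Au is the anode.
E°cell = −2.716 − (+1.501) = −4.217 V; balancing electrons gives n = 3.
ΔG° = −nFE°cell = −(3)(96500)(−4.217) J/mol = +1221 kJ/mol.

+1221 kJ/mol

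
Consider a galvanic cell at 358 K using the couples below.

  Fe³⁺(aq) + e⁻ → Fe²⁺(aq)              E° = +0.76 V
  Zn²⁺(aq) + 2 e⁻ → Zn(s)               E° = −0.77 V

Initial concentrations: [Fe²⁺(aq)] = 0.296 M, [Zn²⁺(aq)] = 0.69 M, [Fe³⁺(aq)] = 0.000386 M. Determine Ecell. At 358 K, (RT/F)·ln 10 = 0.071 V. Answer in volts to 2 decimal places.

+1.33 V

Since E°(Fe³⁺/Fe²⁺) > E°(Zn²⁺/Zn), Fe³⁺/Fe²⁺ serves as the cathode.
E°cell = E°cat − E°an = +0.76 − (−0.77) = +1.53 V; n = 2.
For the overall reaction 2 Fe³⁺(aq) + Zn(s) → 2 Fe²⁺(aq) + Zn²⁺(aq), Q = ([Fe²⁺(aq)]^2·[Zn²⁺(aq)]) / [Fe³⁺(aq)]^2 = 4.06×10^5, giving log Q = 5.608.
E = E° − (0.071/n)·log Q = +1.53 − (0.071/2)(5.608) = +1.33 V.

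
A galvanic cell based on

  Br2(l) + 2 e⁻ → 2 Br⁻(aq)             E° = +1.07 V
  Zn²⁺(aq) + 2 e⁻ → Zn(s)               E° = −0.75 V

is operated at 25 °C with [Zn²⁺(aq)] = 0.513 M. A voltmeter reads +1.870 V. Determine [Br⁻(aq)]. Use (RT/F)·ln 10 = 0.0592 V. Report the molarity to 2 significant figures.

0.20 M

The Br₂/Br⁻ couple has the larger reduction potential, so it is the cathode: E°cell = +1.07 − (−0.75) = +1.82 V and n = 2.
Since E = E° − (0.0592/n)·log Q, log Q = n(E° − E)/0.0592 = −1.689.
For Br2(l) + Zn(s) → 2 Br⁻(aq) + Zn²⁺(aq), the reaction quotient is Q = [Br⁻(aq)]^2·[Zn²⁺(aq)].
Substituting the known concentrations and solving, log [Br⁻(aq)] = −0.700 and [Br⁻(aq)] = 0.20 M.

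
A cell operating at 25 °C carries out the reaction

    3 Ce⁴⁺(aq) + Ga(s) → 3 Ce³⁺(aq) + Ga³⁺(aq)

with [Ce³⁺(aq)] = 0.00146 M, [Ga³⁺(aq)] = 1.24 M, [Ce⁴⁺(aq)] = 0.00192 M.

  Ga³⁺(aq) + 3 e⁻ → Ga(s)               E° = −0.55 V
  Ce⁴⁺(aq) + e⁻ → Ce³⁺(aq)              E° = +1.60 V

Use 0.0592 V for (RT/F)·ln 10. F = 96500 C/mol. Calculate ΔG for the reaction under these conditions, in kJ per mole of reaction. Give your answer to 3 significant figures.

−624 kJ/mol

E°cell = +1.60 − (−0.55) = +2.15 V; the balanced reaction transfers n = 3 electrons.
The reaction quotient is ([Ce³⁺(aq)]^3·[Ga³⁺(aq)]) / [Ce⁴⁺(aq)]^3 = 0.545; by Nernst, E = +2.15 − (0.0592/3)(−0.263) = +2.1552 V.
ΔG = −nFE = −(3)(96500)(+2.1552) J/mol = −624 kJ/mol.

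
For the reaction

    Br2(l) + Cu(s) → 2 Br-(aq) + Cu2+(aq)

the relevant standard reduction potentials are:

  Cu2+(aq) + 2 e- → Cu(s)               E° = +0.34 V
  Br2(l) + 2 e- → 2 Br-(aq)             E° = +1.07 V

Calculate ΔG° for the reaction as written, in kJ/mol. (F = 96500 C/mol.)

−141 kJ/mol

In the reaction as written Br2(l) is reduced, so the Br₂/Br⁻ couple is the cathode and Cu²⁺/Cu is the anode.
E°cell = +1.07 − (+0.34) = +0.73 V; balancing electrons gives n = 2.
ΔG° = −nFE°cell = −(2)(96500)(+0.73) J/mol = −141 kJ/mol.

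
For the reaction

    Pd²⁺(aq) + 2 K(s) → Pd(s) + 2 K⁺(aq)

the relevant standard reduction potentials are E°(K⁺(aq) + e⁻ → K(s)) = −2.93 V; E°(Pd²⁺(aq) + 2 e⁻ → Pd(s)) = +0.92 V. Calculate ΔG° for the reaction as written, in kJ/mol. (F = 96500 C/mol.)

−743 kJ/mol

In the reaction as written Pd²⁺(aq) is reduced, so the Pd²⁺/Pd couple is the cathode and K⁺/K is the anode.
E°cell = +0.92 − (−2.93) = +3.85 V; balancing electrons gives n = 2.
ΔG° = −nFE°cell = −(2)(96500)(+3.85) J/mol = −743 kJ/mol.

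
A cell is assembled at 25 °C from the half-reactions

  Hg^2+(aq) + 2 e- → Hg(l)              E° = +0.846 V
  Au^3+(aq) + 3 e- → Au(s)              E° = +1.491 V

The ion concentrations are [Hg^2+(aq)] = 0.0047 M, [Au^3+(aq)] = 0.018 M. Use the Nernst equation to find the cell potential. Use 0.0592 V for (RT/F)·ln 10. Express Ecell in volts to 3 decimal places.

Since E°(Au³⁺/Au) > E°(Hg²⁺/Hg), Au³⁺/Au serves as the cathode.
The standard potential is +1.491 − (+0.846) = +0.645 V and the balanced reaction transfers n = 6 electrons.
Balancing gives 2 Au^3+(aq) + 3 Hg(l) → 2 Au(s) + 3 Hg^2+(aq); hence Q = [Hg^2+(aq)]^3 / [Au^3+(aq)]^2 = 0.00032 (log Q = −3.494).
E = E° − (0.0592/n)·log Q = +0.645 − (0.0592/6)(−3.494) = +0.679 V.

+0.679 V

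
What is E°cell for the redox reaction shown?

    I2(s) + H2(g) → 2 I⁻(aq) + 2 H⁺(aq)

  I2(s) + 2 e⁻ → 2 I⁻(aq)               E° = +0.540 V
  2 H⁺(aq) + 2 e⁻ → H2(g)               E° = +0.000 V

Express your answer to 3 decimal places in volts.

I2(s) gains electrons, so the I₂/I⁻ couple is the cathode; the 2H⁺/H₂ couple is the anode.
E°cell = E°(cathode) − E°(anode) = +0.540 − (+0.000) = +0.540 V.
The positive value indicates the reaction is spontaneous as written.

+0.540 V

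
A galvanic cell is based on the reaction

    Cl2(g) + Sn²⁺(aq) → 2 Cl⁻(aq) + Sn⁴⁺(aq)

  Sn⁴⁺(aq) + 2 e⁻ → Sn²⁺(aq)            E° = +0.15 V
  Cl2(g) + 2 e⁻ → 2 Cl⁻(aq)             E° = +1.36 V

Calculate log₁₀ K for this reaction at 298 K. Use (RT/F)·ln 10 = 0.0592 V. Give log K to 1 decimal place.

log K = 40.9

The Cl₂/Cl⁻ couple is reduced (cathode); E°cell = +1.36 − (+0.15) = +1.21 V with n = 2.
At equilibrium E = 0, so log K = nE°cell / 0.0592 = (2)(+1.21) / 0.0592 = 40.9.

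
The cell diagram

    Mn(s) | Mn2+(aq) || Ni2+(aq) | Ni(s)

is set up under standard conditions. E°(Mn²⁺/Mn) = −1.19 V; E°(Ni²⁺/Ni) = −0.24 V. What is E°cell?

By convention the left-hand electrode in cell notation is the anode (oxidation) and the right-hand electrode is the cathode (reduction).
E°cell = E°(right) − E°(left) = −0.24 − (−1.19) = +0.95 V.

+0.95 V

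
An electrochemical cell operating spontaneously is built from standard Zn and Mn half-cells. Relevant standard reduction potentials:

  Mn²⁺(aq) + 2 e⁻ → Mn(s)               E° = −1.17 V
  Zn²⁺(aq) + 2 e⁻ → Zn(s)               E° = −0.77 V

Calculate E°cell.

+0.40 V

Of the two couples in this cell, the one with the more positive reduction potential is reduced at the cathode: here that is Zn²⁺/Zn (−0.77 V); Mn²⁺/Mn (−1.17 V) is the anode.
E°cell = E°(cathode) − E°(anode) = −0.77 − (−1.17) = +0.40 V.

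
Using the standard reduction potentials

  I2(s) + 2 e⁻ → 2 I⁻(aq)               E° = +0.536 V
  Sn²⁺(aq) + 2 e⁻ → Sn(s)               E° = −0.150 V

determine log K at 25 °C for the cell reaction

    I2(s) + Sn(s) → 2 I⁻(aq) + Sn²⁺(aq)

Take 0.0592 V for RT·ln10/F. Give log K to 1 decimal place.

log K = 23.2

The I₂/I⁻ couple is reduced (cathode); E°cell = +0.536 − (−0.150) = +0.686 V with n = 2.
At equilibrium E = 0, so log K = nE°cell / 0.0592 = (2)(+0.686) / 0.0592 = 23.2.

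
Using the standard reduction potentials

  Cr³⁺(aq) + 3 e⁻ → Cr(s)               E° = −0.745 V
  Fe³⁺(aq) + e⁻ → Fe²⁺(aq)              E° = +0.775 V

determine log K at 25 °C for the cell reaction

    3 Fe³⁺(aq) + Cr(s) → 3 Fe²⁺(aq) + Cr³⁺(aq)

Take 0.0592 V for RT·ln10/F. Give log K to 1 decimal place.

log K = 77.0

The Fe³⁺/Fe²⁺ couple is reduced (cathode); E°cell = +0.775 − (−0.745) = +1.520 V with n = 3.
At equilibrium E = 0, so log K = nE°cell / 0.0592 = (3)(+1.520) / 0.0592 = 77.0.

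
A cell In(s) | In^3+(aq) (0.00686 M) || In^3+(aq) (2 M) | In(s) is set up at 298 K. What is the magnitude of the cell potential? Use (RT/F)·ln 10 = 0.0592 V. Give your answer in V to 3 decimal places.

0.049 V

For a concentration cell E°cell = 0, since both electrodes use the same couple.
The compartment with the higher In^3+(aq) concentration (2 M) acts as the cathode; ions are reduced there and produced at the dilute (0.00686 M) anode.
With n = 3, Ecell = −(0.0592/3)·log([dilute]/[conc]) = −(0.0592/3)·log(0.00686/2) = +0.049 V.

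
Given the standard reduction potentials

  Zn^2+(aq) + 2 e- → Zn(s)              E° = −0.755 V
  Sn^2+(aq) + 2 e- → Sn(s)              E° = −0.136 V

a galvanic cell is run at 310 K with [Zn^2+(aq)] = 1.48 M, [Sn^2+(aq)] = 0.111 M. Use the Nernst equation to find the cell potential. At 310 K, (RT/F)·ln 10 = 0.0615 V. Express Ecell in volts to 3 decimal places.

The Sn²⁺/Sn couple has the more positive E°, so it is the cathode; Zn²⁺/Zn is the anode.
E°cell = E°cat − E°an = −0.136 − (−0.755) = +0.619 V; n = 2.
The balanced reaction is Sn^2+(aq) + Zn(s) → Sn(s) + Zn^2+(aq), so Q = [Zn^2+(aq)] / [Sn^2+(aq)] = 13.3 and log Q = 1.125.
By the Nernst equation, E = +0.619 − (0.0615/2)·(1.125) = +0.584 V.

+0.584 V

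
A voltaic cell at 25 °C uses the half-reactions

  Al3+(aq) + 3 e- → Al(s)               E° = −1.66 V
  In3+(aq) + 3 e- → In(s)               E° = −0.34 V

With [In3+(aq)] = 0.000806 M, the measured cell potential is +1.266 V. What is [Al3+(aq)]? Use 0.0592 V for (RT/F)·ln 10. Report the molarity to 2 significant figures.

With In³⁺/In at the cathode and Al³⁺/Al at the anode, E°cell = −0.34 − (−1.66) = +1.32 V (n = 3).
Rearranging E = E° − (0.0592/n)·log Q gives log Q = 3(+1.32 − (+1.266))/0.0592 = 2.736.
Balancing electrons gives In3+(aq) + Al(s) → In(s) + Al3+(aq); thus Q = [Al3+(aq)] / [In3+(aq)].
Substituting the known concentrations and solving, log [Al3+(aq)] = −0.358 and [Al3+(aq)] = 0.44 M.

0.44 M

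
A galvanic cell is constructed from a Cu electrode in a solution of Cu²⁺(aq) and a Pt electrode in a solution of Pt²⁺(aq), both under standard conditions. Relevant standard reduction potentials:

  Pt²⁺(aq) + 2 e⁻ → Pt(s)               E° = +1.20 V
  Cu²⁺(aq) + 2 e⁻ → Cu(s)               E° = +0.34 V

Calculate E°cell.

The Pt²⁺/Pt couple has the higher E°, so Pt ion is reduced (cathode) and Cu is oxidized (anode).
E°cell = E°(cathode) − E°(anode) = +1.20 − (+0.34) = +0.86 V.

+0.86 V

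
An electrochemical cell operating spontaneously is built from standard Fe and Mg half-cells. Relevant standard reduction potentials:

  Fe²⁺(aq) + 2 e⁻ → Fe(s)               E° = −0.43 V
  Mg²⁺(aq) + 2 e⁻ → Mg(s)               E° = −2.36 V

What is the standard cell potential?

The Fe²⁺/Fe couple has the higher E°, so Fe ion is reduced (cathode) and Mg is oxidized (anode).
E°cell = E°(cathode) − E°(anode) = −0.43 − (−2.36) = +1.93 V.

+1.93 V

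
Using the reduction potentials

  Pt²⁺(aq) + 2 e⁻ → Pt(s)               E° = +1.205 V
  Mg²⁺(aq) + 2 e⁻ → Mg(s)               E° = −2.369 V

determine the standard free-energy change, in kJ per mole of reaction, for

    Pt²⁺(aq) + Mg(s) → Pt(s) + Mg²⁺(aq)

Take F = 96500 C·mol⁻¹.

In the reaction as written Pt²⁺(aq) is reduced, so the Pt²⁺/Pt couple is the cathode and Mg²⁺/Mg is the anode.
E°cell = +1.205 − (−2.369) = +3.574 V; balancing electrons gives n = 2.
ΔG° = −nFE°cell = −(2)(96500)(+3.574) J/mol = −690 kJ/mol.

−690 kJ/mol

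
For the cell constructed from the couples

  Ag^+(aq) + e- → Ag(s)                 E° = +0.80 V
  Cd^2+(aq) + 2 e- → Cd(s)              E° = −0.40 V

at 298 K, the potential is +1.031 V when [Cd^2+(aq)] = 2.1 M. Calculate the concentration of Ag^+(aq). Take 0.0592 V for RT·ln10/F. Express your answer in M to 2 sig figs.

0.0020 M

Ag⁺/Ag is the cathode (higher E°); E°cell = +0.80 − (−0.40) = +1.20 V with n = 2.
From the Nernst equation, log Q = n(E° − E)/0.0592 = 2·(+1.20 − (+1.031))/0.0592 = 5.709.
Balancing electrons gives 2 Ag^+(aq) + Cd(s) → 2 Ag(s) + Cd^2+(aq); thus Q = [Cd^2+(aq)] / [Ag^+(aq)]^2.
Substituting the known concentrations and solving, log [Ag^+(aq)] = −2.693 and [Ag^+(aq)] = 0.0020 M.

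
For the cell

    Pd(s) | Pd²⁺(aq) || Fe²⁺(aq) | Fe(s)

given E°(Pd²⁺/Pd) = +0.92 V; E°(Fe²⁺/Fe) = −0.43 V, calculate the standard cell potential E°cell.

−1.35 V

By convention the left-hand electrode in cell notation is the anode (oxidation) and the right-hand electrode is the cathode (reduction).
E°cell = E°(right) − E°(left) = −0.43 − (+0.92) = −1.35 V.
The negative sign shows that, as written, the cell would require an external voltage to drive the reaction.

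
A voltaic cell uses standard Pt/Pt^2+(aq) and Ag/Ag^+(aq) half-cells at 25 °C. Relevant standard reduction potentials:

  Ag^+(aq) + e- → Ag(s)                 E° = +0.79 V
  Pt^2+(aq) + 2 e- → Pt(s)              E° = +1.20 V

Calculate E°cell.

+0.41 V

Of the two couples in this cell, the one with the more positive reduction potential is reduced at the cathode: here that is Pt²⁺/Pt (+1.20 V); Ag⁺/Ag (+0.79 V) is the anode.
E°cell = E°(cathode) − E°(anode) = +1.20 − (+0.79) = +0.41 V.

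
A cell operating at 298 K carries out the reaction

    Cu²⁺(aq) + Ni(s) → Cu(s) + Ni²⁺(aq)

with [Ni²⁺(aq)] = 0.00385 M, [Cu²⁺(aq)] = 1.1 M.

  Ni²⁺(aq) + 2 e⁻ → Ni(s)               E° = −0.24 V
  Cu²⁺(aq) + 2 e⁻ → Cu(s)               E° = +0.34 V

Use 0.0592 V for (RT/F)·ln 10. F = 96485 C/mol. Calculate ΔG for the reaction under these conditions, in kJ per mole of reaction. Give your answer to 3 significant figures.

The standard cell potential is +0.34 − (−0.24) = +0.58 V, with n = 2 electrons in the balanced equation.
The reaction quotient is [Ni²⁺(aq)] / [Cu²⁺(aq)] = 0.0035; by Nernst, E = +0.58 − (0.0592/2)(−2.456) = +0.6527 V.
ΔG = −nFE = −(2)(96485)(+0.6527) J/mol = −126 kJ/mol.

−126 kJ/mol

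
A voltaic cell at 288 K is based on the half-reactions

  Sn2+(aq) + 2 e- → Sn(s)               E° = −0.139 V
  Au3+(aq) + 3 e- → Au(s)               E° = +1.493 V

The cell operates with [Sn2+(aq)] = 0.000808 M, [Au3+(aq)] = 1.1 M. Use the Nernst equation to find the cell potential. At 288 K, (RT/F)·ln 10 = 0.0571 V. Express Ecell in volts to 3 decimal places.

+1.721 V

Au³⁺/Au is reduced (cathode, E° = +1.493 V) and Sn²⁺/Sn is oxidized (anode).
E°cell = +1.493 − (−0.139) = +1.632 V, with n = 6 electrons transferred.
The balanced reaction is 2 Au3+(aq) + 3 Sn(s) → 2 Au(s) + 3 Sn2+(aq), so Q = [Sn2+(aq)]^3 / [Au3+(aq)]^2 = 4.36×10^−10 and log Q = −9.361.
E = E° − (0.0571/n)·log Q = +1.632 − (0.0571/6)(−9.361) = +1.721 V.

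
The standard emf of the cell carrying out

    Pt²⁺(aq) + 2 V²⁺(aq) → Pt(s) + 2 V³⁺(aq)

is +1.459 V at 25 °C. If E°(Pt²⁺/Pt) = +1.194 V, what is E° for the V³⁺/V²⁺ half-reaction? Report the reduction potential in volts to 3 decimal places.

In the reaction as written the Pt²⁺/Pt couple is reduced (cathode) and V³⁺/V²⁺ is oxidized (anode), so E°cell = E°(Pt²⁺/Pt) − E°(V³⁺/V²⁺).
E°(V³⁺/V²⁺) = E°(cathode) − E°cell = +1.194 − (+1.459) = −0.265 V.

−0.265 V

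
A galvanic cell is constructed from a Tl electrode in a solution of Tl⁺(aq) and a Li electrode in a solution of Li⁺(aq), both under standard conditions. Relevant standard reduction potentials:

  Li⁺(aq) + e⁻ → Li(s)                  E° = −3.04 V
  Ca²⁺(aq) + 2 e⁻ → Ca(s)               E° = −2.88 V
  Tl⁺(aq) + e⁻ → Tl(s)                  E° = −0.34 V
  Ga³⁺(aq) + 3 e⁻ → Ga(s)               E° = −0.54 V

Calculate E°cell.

+2.70 V

The Tl⁺/Tl couple has the higher E°, so Tl ion is reduced (cathode) and Li is oxidized (anode).
E°cell = E°(cathode) − E°(anode) = −0.34 − (−3.04) = +2.70 V.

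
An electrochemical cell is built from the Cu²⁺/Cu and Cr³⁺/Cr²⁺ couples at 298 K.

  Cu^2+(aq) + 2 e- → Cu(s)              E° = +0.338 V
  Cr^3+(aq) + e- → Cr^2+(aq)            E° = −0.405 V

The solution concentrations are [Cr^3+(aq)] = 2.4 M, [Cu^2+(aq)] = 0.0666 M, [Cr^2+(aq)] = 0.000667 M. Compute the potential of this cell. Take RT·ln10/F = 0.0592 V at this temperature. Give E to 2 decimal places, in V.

Cu²⁺/Cu is reduced (cathode, E° = +0.338 V) and Cr³⁺/Cr²⁺ is oxidized (anode).
E°cell = E°cat − E°an = +0.338 − (−0.405) = +0.743 V; n = 2.
For the overall reaction Cu^2+(aq) + 2 Cr^2+(aq) → Cu(s) + 2 Cr^3+(aq), Q = [Cr^3+(aq)]^2 / ([Cu^2+(aq)]·[Cr^2+(aq)]^2) = 1.94×10^8, giving log Q = 8.289.
By the Nernst equation, E = +0.743 − (0.0592/2)·(8.289) = +0.50 V.

+0.50 V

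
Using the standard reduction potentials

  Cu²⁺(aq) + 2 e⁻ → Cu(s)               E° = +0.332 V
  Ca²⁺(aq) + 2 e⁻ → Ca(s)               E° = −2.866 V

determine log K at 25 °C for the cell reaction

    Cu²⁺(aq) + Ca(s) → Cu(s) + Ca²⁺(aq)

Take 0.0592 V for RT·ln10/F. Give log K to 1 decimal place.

log K = 108.0

The Cu²⁺/Cu couple is reduced (cathode); E°cell = +0.332 − (−2.866) = +3.198 V with n = 2.
At equilibrium E = 0, so log K = nE°cell / 0.0592 = (2)(+3.198) / 0.0592 = 108.0.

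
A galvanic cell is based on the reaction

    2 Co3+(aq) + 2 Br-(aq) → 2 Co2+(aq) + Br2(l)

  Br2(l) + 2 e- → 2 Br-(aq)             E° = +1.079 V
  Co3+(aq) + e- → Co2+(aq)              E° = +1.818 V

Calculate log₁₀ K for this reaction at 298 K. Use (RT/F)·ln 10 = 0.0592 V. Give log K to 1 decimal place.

The Co³⁺/Co²⁺ couple is reduced (cathode); E°cell = +1.818 − (+1.079) = +0.739 V with n = 2.
At equilibrium E = 0, so log K = nE°cell / 0.0592 = (2)(+0.739) / 0.0592 = 25.0.

log K = 25.0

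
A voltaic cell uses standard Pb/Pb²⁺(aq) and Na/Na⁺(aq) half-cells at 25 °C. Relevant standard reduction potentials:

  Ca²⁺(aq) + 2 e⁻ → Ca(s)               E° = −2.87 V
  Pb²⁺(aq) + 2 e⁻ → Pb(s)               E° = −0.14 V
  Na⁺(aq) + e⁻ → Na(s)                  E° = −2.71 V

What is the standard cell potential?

+2.57 V

The Pb²⁺/Pb couple has the higher E°, so Pb ion is reduced (cathode) and Na is oxidized (anode).
E°cell = E°(cathode) − E°(anode) = −0.14 − (−2.71) = +2.57 V.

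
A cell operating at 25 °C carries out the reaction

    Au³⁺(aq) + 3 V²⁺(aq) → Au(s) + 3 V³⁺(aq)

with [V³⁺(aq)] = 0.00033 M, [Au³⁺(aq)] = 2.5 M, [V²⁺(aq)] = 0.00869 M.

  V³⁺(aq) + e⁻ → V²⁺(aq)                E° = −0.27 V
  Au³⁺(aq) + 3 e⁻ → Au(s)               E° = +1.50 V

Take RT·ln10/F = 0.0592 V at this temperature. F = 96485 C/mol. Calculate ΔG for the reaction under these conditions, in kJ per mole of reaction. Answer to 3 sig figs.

With Au³⁺/Au reduced at the cathode, E°cell = +1.50 − (−0.27) = +1.77 V and n = 3.
Here Q = [V³⁺(aq)]^3 / ([Au³⁺(aq)]·[V²⁺(aq)]^3) = 2.19×10^−5 (log Q = −4.659), giving E = +1.77 − (0.0592/3)·(−4.659) = +1.8619 V.
Then ΔG = −nFE = −3 × 96485 × +1.8619 J/mol = −539 kJ/mol.

−539 kJ/mol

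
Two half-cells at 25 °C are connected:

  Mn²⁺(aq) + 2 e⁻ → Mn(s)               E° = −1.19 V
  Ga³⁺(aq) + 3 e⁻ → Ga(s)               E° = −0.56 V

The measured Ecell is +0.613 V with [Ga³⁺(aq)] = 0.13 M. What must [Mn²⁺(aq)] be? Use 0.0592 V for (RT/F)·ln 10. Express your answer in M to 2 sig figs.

The Ga³⁺/Ga couple has the larger reduction potential, so it is the cathode: E°cell = −0.56 − (−1.19) = +0.63 V and n = 6.
Since E = E° − (0.0592/n)·log Q, log Q = n(E° − E)/0.0592 = 1.723.
For 2 Ga³⁺(aq) + 3 Mn(s) → 2 Ga(s) + 3 Mn²⁺(aq), the reaction quotient is Q = [Mn²⁺(aq)]^3 / [Ga³⁺(aq)]^2.
Substituting the known concentrations and solving, log [Mn²⁺(aq)] = −0.016 and [Mn²⁺(aq)] = 0.96 M.

0.96 M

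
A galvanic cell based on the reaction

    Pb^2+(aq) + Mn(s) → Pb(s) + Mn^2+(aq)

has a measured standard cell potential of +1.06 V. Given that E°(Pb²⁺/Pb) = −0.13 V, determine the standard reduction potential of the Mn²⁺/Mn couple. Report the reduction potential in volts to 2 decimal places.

In the reaction as written the Pb²⁺/Pb couple is reduced (cathode) and Mn²⁺/Mn is oxidized (anode), so E°cell = E°(Pb²⁺/Pb) − E°(Mn²⁺/Mn).
E°(Mn²⁺/Mn) = E°(cathode) − E°cell = −0.13 − (+1.06) = −1.19 V.

−1.19 V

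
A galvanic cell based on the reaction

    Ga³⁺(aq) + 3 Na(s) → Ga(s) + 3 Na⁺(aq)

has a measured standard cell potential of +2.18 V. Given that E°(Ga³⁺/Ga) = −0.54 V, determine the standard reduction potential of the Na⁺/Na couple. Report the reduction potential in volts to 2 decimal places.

In the reaction as written the Ga³⁺/Ga couple is reduced (cathode) and Na⁺/Na is oxidized (anode), so E°cell = E°(Ga³⁺/Ga) − E°(Na⁺/Na).
E°(Na⁺/Na) = E°(cathode) − E°cell = −0.54 − (+2.18) = −2.72 V.

−2.72 V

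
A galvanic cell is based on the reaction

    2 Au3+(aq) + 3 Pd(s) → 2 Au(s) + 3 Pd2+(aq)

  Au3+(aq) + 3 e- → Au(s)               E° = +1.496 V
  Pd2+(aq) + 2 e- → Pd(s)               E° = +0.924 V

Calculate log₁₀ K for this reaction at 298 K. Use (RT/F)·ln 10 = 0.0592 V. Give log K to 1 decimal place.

The Au³⁺/Au couple is reduced (cathode); E°cell = +1.496 − (+0.924) = +0.572 V with n = 6.
At equilibrium E = 0, so log K = nE°cell / 0.0592 = (6)(+0.572) / 0.0592 = 58.0.

log K = 58.0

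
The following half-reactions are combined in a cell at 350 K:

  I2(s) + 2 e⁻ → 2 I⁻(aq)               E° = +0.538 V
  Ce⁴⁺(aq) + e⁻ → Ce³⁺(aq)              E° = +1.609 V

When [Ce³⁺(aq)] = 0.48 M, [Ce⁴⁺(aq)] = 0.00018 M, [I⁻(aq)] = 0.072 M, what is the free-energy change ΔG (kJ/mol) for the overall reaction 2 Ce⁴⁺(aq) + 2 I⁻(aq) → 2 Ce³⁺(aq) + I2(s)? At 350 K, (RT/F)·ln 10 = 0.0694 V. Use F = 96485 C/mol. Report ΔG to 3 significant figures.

With Ce⁴⁺/Ce³⁺ reduced at the cathode, E°cell = +1.609 − (+0.538) = +1.071 V and n = 2.
The reaction quotient is [Ce³⁺(aq)]^2 / ([Ce⁴⁺(aq)]^2·[I⁻(aq)]^2) = 1.37×10^9; by Nernst, E = +1.071 − (0.0694/2)(9.137) = +0.7539 V.
ΔG = −nFE = −(2)(96485)(+0.7539) J/mol = −145 kJ/mol.

−145 kJ/mol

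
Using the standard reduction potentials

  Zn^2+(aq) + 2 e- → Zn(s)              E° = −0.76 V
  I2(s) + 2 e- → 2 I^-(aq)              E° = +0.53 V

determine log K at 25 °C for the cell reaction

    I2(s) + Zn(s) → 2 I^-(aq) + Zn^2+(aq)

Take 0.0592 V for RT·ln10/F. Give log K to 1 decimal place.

The I₂/I⁻ couple is reduced (cathode); E°cell = +0.53 − (−0.76) = +1.29 V with n = 2.
At equilibrium E = 0, so log K = nE°cell / 0.0592 = (2)(+1.29) / 0.0592 = 43.6.

log K = 43.6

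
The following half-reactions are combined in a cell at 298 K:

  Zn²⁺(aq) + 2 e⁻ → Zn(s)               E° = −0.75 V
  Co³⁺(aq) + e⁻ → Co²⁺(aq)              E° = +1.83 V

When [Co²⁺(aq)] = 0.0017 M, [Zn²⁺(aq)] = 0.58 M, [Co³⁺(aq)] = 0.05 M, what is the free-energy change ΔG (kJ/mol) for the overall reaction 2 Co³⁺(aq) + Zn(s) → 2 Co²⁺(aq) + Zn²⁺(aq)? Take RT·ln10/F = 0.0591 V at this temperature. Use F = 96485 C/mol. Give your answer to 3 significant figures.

With Co³⁺/Co²⁺ reduced at the cathode, E°cell = +1.83 − (−0.75) = +2.58 V and n = 2.
Here Q = ([Co²⁺(aq)]^2·[Zn²⁺(aq)]) / [Co³⁺(aq)]^2 = 0.00067 (log Q = −3.174), giving E = +2.58 − (0.0591/2)·(−3.174) = +2.6738 V.
Then ΔG = −nFE = −2 × 96485 × +2.6738 J/mol = −516 kJ/mol.

−516 kJ/mol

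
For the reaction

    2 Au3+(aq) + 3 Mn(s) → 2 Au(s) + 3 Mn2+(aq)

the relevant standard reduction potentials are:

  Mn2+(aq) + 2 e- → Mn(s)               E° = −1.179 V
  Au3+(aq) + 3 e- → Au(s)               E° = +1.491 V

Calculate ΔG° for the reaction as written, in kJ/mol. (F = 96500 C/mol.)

−1546 kJ/mol

In the reaction as written Au3+(aq) is reduced, so the Au³⁺/Au couple is the cathode and Mn²⁺/Mn is the anode.
E°cell = +1.491 − (−1.179) = +2.670 V; balancing electrons gives n = 6.
ΔG° = −nFE°cell = −(6)(96500)(+2.670) J/mol = −1546 kJ/mol.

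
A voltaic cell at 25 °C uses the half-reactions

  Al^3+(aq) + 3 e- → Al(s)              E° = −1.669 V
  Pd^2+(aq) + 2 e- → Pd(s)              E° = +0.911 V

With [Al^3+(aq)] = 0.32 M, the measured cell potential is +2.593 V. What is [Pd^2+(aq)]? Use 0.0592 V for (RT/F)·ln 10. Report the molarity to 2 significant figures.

The Pd²⁺/Pd couple has the larger reduction potential, so it is the cathode: E°cell = +0.911 − (−1.669) = +2.580 V and n = 6.
Since E = E° − (0.0592/n)·log Q, log Q = n(E° − E)/0.0592 = −1.318.
For 3 Pd^2+(aq) + 2 Al(s) → 3 Pd(s) + 2 Al^3+(aq), the reaction quotient is Q = [Al^3+(aq)]^2 / [Pd^2+(aq)]^3.
Solving for the unknown gives log [Pd^2+(aq)] = 0.109, so [Pd^2+(aq)] ≈ 1.3 M.

1.3 M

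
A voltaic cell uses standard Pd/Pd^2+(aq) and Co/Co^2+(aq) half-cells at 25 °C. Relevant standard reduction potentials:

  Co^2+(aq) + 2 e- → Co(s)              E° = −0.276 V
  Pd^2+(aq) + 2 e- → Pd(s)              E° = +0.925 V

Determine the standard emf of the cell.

+1.201 V

Of the two couples in this cell, the one with the more positive reduction potential is reduced at the cathode: here that is Pd²⁺/Pd (+0.925 V); Co²⁺/Co (−0.276 V) is the anode.
E°cell = E°(cathode) − E°(anode) = +0.925 − (−0.276) = +1.201 V.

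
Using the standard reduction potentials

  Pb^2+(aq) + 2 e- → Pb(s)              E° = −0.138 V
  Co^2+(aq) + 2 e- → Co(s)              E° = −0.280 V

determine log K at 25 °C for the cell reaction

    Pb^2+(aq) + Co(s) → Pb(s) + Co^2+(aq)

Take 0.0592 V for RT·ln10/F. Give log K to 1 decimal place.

The Pb²⁺/Pb couple is reduced (cathode); E°cell = −0.138 − (−0.280) = +0.142 V with n = 2.
At equilibrium E = 0, so log K = nE°cell / 0.0592 = (2)(+0.142) / 0.0592 = 4.8.

log K = 4.8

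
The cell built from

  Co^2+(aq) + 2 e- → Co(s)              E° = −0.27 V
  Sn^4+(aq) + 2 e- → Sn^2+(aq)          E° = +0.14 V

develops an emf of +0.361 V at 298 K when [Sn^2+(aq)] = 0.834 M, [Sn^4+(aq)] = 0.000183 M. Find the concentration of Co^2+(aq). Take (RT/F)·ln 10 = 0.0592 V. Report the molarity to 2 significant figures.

0.0099 M

The Sn⁴⁺/Sn²⁺ couple has the larger reduction potential, so it is the cathode: E°cell = +0.14 − (−0.27) = +0.41 V and n = 2.
From the Nernst equation, log Q = n(E° − E)/0.0592 = 2·(+0.41 − (+0.361))/0.0592 = 1.655.
The balanced reaction is Sn^4+(aq) + Co(s) → Sn^2+(aq) + Co^2+(aq), so Q = ([Sn^2+(aq)]·[Co^2+(aq)]) / [Sn^4+(aq)].
Isolating [Co^2+(aq)] in Q = 10^{1.655} yields log [Co^2+(aq)] = −2.004, i.e. 0.0099 M.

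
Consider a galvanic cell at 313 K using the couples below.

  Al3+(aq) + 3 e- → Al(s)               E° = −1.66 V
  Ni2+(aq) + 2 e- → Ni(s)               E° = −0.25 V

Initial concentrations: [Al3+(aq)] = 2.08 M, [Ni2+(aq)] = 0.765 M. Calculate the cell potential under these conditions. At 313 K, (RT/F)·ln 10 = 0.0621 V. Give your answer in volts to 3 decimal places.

+1.400 V

Ni²⁺/Ni is reduced (cathode, E° = −0.25 V) and Al³⁺/Al is oxidized (anode).
The standard potential is −0.25 − (−1.66) = +1.41 V and the balanced reaction transfers n = 6 electrons.
The balanced reaction is 3 Ni2+(aq) + 2 Al(s) → 3 Ni(s) + 2 Al3+(aq), so Q = [Al3+(aq)]^2 / [Ni2+(aq)]^3 = 9.66 and log Q = 0.985.
By the Nernst equation, E = +1.41 − (0.0621/6)·(0.985) = +1.400 V.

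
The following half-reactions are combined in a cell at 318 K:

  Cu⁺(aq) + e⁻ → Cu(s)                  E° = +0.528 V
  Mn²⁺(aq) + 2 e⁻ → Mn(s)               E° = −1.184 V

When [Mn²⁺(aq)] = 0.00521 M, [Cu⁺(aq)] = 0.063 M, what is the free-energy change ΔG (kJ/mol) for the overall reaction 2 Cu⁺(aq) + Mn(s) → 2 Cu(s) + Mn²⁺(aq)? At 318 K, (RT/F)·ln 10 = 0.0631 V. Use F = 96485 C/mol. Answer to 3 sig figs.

−330 kJ/mol

With Cu⁺/Cu reduced at the cathode, E°cell = +0.528 − (−1.184) = +1.712 V and n = 2.
Here Q = [Mn²⁺(aq)] / [Cu⁺(aq)]^2 = 1.31 (log Q = 0.118), giving E = +1.712 − (0.0631/2)·(0.118) = +1.7083 V.
ΔG = −nFE = −(2)(96485)(+1.7083) J/mol = −330 kJ/mol.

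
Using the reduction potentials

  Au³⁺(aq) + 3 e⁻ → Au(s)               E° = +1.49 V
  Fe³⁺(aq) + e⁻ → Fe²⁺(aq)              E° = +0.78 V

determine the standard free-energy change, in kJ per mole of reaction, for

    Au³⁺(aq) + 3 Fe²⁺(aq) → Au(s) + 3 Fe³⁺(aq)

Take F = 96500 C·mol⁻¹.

In the reaction as written Au³⁺(aq) is reduced, so the Au³⁺/Au couple is the cathode and Fe³⁺/Fe²⁺ is the anode.
E°cell = +1.49 − (+0.78) = +0.71 V; balancing electrons gives n = 3.
ΔG° = −nFE°cell = −(3)(96500)(+0.71) J/mol = −206 kJ/mol.

−206 kJ/mol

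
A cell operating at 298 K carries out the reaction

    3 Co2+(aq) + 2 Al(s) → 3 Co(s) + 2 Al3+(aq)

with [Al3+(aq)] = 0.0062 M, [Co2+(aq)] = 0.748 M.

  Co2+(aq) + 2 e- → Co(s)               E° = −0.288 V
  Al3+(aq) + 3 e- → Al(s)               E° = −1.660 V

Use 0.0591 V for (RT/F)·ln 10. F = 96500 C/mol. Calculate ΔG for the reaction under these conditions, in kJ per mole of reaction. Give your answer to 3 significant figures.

E°cell = −0.288 − (−1.660) = +1.372 V; the balanced reaction transfers n = 6 electrons.
The reaction quotient is [Al3+(aq)]^2 / [Co2+(aq)]^3 = 9.18×10^−5; by Nernst, E = +1.372 − (0.0591/6)(−4.037) = +1.4118 V.
Then ΔG = −nFE = −6 × 96500 × +1.4118 J/mol = −817 kJ/mol.

−817 kJ/mol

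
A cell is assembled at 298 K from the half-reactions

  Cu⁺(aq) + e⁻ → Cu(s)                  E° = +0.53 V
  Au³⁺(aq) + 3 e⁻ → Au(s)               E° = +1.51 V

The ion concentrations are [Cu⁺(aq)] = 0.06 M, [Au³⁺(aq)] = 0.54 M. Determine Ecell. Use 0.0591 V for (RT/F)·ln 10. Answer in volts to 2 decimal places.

+1.05 V

Au³⁺/Au is reduced (cathode, E° = +1.51 V) and Cu⁺/Cu is oxidized (anode).
E°cell = E°cat − E°an = +1.51 − (+0.53) = +0.98 V; n = 3.
For the overall reaction Au³⁺(aq) + 3 Cu(s) → Au(s) + 3 Cu⁺(aq), Q = [Cu⁺(aq)]^3 / [Au³⁺(aq)] = 0.0004, giving log Q = −3.398.
By the Nernst equation, E = +0.98 − (0.0591/3)·(−3.398) = +1.05 V.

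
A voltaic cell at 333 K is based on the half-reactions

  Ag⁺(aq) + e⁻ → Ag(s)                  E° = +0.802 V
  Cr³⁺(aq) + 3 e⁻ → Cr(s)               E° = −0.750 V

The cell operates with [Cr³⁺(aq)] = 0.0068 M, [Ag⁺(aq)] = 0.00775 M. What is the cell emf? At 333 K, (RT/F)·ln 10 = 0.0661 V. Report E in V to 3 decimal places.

The Ag⁺/Ag couple has the more positive E°, so it is the cathode; Cr³⁺/Cr is the anode.
E°cell = +0.802 − (−0.750) = +1.552 V, with n = 3 electrons transferred.
The balanced reaction is 3 Ag⁺(aq) + Cr(s) → 3 Ag(s) + Cr³⁺(aq), so Q = [Cr³⁺(aq)] / [Ag⁺(aq)]^3 = 1.46×10^4 and log Q = 4.165.
By the Nernst equation, E = +1.552 − (0.0661/3)·(4.165) = +1.460 V.

+1.460 V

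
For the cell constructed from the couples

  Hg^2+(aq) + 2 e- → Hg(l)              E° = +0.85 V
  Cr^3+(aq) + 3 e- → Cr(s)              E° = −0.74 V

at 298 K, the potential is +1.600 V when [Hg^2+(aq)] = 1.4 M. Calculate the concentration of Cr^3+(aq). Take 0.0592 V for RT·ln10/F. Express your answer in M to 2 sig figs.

0.52 M

Hg²⁺/Hg is the cathode (higher E°); E°cell = +0.85 − (−0.74) = +1.59 V with n = 6.
Since E = E° − (0.0592/n)·log Q, log Q = n(E° − E)/0.0592 = −1.014.
The balanced reaction is 3 Hg^2+(aq) + 2 Cr(s) → 3 Hg(l) + 2 Cr^3+(aq), so Q = [Cr^3+(aq)]^2 / [Hg^2+(aq)]^3.
Substituting the known concentrations and solving, log [Cr^3+(aq)] = −0.288 and [Cr^3+(aq)] = 0.52 M.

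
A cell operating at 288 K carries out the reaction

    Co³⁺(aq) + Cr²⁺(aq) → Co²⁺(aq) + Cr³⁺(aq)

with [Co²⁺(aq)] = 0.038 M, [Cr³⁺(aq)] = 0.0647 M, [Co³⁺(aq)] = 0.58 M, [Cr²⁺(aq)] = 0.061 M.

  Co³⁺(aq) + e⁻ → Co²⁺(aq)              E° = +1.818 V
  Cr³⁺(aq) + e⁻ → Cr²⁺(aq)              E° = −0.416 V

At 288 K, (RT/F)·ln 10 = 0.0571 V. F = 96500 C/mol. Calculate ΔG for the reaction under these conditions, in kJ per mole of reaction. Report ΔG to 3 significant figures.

E°cell = +1.818 − (−0.416) = +2.234 V; the balanced reaction transfers n = 1 electron.
Here Q = ([Co²⁺(aq)]·[Cr³⁺(aq)]) / ([Co³⁺(aq)]·[Cr²⁺(aq)]) = 0.0695 (log Q = −1.158), giving E = +2.234 − (0.0571/1)·(−1.158) = +2.3001 V.
ΔG = −nFE = −(1)(96500)(+2.3001) J/mol = −222 kJ/mol.

−222 kJ/mol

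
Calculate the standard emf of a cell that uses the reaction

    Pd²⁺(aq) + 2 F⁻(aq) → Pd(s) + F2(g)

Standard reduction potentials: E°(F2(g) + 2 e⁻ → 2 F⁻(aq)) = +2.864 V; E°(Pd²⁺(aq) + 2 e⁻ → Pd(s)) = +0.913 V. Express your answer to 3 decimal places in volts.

−1.951 V

In the reaction as written, Pd²⁺(aq) is reduced (cathode) and F2(g) is produced by oxidation at the anode.
E°cell = E°(cathode) − E°(anode) = +0.913 − (+2.864) = −1.951 V.
The negative E°cell means the reaction is non-spontaneous in the direction written.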